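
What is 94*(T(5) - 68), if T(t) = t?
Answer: -5922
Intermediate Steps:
94*(T(5) - 68) = 94*(5 - 68) = 94*(-63) = -5922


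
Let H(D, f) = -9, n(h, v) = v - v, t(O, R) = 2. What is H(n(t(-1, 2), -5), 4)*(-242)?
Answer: 2178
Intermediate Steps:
n(h, v) = 0
H(n(t(-1, 2), -5), 4)*(-242) = -9*(-242) = 2178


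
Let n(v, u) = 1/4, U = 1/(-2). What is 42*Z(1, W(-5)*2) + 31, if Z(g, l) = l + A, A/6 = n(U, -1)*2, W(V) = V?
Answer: -263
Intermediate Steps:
U = -½ (U = 1*(-½) = -½ ≈ -0.50000)
n(v, u) = ¼
A = 3 (A = 6*((¼)*2) = 6*(½) = 3)
Z(g, l) = 3 + l (Z(g, l) = l + 3 = 3 + l)
42*Z(1, W(-5)*2) + 31 = 42*(3 - 5*2) + 31 = 42*(3 - 10) + 31 = 42*(-7) + 31 = -294 + 31 = -263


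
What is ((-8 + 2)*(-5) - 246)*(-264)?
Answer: 57024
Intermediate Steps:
((-8 + 2)*(-5) - 246)*(-264) = (-6*(-5) - 246)*(-264) = (30 - 246)*(-264) = -216*(-264) = 57024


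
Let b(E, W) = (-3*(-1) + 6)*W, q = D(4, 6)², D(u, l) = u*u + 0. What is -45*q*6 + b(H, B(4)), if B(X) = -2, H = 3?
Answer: -69138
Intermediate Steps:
D(u, l) = u² (D(u, l) = u² + 0 = u²)
q = 256 (q = (4²)² = 16² = 256)
b(E, W) = 9*W (b(E, W) = (3 + 6)*W = 9*W)
-45*q*6 + b(H, B(4)) = -11520*6 + 9*(-2) = -45*1536 - 18 = -69120 - 18 = -69138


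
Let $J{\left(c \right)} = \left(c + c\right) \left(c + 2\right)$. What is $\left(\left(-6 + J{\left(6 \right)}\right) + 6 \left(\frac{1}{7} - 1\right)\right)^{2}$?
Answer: $\frac{352836}{49} \approx 7200.7$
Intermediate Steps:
$J{\left(c \right)} = 2 c \left(2 + c\right)$
$\left(\left(-6 + J{\left(6 \right)}\right) + 6 \left(\frac{1}{7} - 1\right)\right)^{2} = \left(\left(-6 + 2 \cdot 6 \left(2 + 6\right)\right) + 6 \left(\frac{1}{7} - 1\right)\right)^{2} = \left(\left(-6 + 2 \cdot 6 \cdot 8\right) + 6 \left(\frac{1}{7} - 1\right)\right)^{2} = \left(\left(-6 + 96\right) + 6 \left(- \frac{6}{7}\right)\right)^{2} = \left(90 - \frac{36}{7}\right)^{2} = \left(\frac{594}{7}\right)^{2} = \frac{352836}{49}$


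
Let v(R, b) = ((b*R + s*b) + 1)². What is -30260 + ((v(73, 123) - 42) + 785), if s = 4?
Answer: 89689267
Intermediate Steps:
v(R, b) = (1 + 4*b + R*b)² (v(R, b) = ((b*R + 4*b) + 1)² = ((R*b + 4*b) + 1)² = ((4*b + R*b) + 1)² = (1 + 4*b + R*b)²)
-30260 + ((v(73, 123) - 42) + 785) = -30260 + (((1 + 4*123 + 73*123)² - 42) + 785) = -30260 + (((1 + 492 + 8979)² - 42) + 785) = -30260 + ((9472² - 42) + 785) = -30260 + ((89718784 - 42) + 785) = -30260 + (89718742 + 785) = -30260 + 89719527 = 89689267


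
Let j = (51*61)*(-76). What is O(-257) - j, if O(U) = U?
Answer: 236179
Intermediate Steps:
j = -236436 (j = 3111*(-76) = -236436)
O(-257) - j = -257 - 1*(-236436) = -257 + 236436 = 236179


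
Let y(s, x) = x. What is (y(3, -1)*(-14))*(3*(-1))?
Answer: -42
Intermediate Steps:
(y(3, -1)*(-14))*(3*(-1)) = (-1*(-14))*(3*(-1)) = 14*(-3) = -42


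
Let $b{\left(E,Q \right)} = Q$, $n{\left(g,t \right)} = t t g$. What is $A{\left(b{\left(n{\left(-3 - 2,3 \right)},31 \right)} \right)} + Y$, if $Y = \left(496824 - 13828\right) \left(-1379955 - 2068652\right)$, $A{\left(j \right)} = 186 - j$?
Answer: $-1665663386417$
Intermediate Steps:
$n{\left(g,t \right)} = g t^{2}$ ($n{\left(g,t \right)} = t^{2} g = g t^{2}$)
$Y = -1665663386572$ ($Y = 482996 \left(-3448607\right) = -1665663386572$)
$A{\left(b{\left(n{\left(-3 - 2,3 \right)},31 \right)} \right)} + Y = \left(186 - 31\right) - 1665663386572 = 155 - 1665663386572 = -1665663386417$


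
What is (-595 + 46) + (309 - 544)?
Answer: -784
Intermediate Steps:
(-595 + 46) + (309 - 544) = -549 - 235 = -784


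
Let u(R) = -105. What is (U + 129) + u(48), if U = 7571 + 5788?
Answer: 13383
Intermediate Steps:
U = 13359
(U + 129) + u(48) = (13359 + 129) - 105 = 13488 - 105 = 13383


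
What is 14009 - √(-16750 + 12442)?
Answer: 14009 - 2*I*√1077 ≈ 14009.0 - 65.635*I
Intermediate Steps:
14009 - √(-16750 + 12442) = 14009 - √(-4308) = 14009 - 2*I*√1077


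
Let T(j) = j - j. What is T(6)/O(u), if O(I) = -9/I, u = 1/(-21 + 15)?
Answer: 0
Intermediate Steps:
u = -1/6 (u = 1/(-6) = -1/6 ≈ -0.16667)
T(j) = 0
T(6)/O(u) = 0/((-9/(-1/6))) = 0/((-9*(-6))) = 0/54 = 0*(1/54) = 0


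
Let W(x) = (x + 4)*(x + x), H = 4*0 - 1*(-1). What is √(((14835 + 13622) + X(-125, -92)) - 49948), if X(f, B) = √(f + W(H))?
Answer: √(-21491 + I*√115) ≈ 0.0366 + 146.6*I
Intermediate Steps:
H = 1 (H = 0 + 1 = 1)
W(x) = 2*x*(4 + x) (W(x) = (4 + x)*(2*x) = 2*x*(4 + x))
X(f, B) = √(10 + f) (X(f, B) = √(f + 2*1*(4 + 1)) = √(f + 2*1*5) = √(f + 10) = √(10 + f))
√(((14835 + 13622) + X(-125, -92)) - 49948) = √(((14835 + 13622) + √(10 - 125)) - 49948) = √((28457 + √(-115)) - 49948) = √((28457 + I*√115) - 49948) = √(-21491 + I*√115)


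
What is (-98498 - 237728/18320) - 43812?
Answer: -162959808/1145 ≈ -1.4232e+5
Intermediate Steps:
(-98498 - 237728/18320) - 43812 = (-98498 - 237728*1/18320) - 43812 = (-98498 - 14858/1145) - 43812 = -112795068/1145 - 43812 = -162959808/1145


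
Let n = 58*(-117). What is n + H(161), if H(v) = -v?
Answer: -6947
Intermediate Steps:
n = -6786
n + H(161) = -6786 - 1*161 = -6786 - 161 = -6947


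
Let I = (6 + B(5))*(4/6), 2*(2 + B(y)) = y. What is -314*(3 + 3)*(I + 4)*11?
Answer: -172700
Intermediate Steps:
B(y) = -2 + y/2
I = 13/3 (I = (6 + (-2 + (½)*5))*(4/6) = (6 + (-2 + 5/2))*(4*(⅙)) = (6 + ½)*(⅔) = (13/2)*(⅔) = 13/3 ≈ 4.3333)
-314*(3 + 3)*(I + 4)*11 = -314*(3 + 3)*(13/3 + 4)*11 = -314*6*(25/3)*11 = -15700*11 = -314*550 = -172700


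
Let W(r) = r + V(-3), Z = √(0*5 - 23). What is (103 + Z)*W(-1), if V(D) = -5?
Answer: -618 - 6*I*√23 ≈ -618.0 - 28.775*I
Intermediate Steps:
Z = I*√23 (Z = √(0 - 23) = √(-23) = I*√23 ≈ 4.7958*I)
W(r) = -5 + r (W(r) = r - 5 = -5 + r)
(103 + Z)*W(-1) = (103 + I*√23)*(-5 - 1) = (103 + I*√23)*(-6) = -618 - 6*I*√23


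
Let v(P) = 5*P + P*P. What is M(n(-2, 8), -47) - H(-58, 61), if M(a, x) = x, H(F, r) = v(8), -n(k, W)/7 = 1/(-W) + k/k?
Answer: -151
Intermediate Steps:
v(P) = P² + 5*P (v(P) = 5*P + P² = P² + 5*P)
n(k, W) = -7 + 7/W (n(k, W) = -7*(1/(-W) + k/k) = -7*(1*(-1/W) + 1) = -7*(-1/W + 1) = -7*(1 - 1/W) = -7 + 7/W)
H(F, r) = 104 (H(F, r) = 8*(5 + 8) = 8*13 = 104)
M(n(-2, 8), -47) - H(-58, 61) = -47 - 1*104 = -47 - 104 = -151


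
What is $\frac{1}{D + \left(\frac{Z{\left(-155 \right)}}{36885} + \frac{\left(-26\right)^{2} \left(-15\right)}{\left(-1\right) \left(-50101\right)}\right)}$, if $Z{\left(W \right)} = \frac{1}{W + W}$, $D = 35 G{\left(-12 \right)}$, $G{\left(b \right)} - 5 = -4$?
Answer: $\frac{572872369350}{19934588568149} \approx 0.028738$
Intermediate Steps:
$G{\left(b \right)} = 1$ ($G{\left(b \right)} = 5 - 4 = 1$)
$D = 35$ ($D = 35 \cdot 1 = 35$)
$Z{\left(W \right)} = \frac{1}{2 W}$
$\frac{1}{D + \left(\frac{Z{\left(-155 \right)}}{36885} + \frac{\left(-26\right)^{2} \left(-15\right)}{\left(-1\right) \left(-50101\right)}\right)} = \frac{1}{35 + \left(\frac{\frac{1}{2} \frac{1}{-155}}{36885} + \frac{\left(-26\right)^{2} \left(-15\right)}{\left(-1\right) \left(-50101\right)}\right)} = \frac{1}{35 + \left(\frac{1}{2} \left(- \frac{1}{155}\right) \frac{1}{36885} + \frac{676 \left(-15\right)}{50101}\right)} = \frac{1}{35 - \frac{115944359101}{572872369350}} = \frac{1}{\frac{19934588568149}{572872369350}} = \frac{572872369350}{19934588568149}$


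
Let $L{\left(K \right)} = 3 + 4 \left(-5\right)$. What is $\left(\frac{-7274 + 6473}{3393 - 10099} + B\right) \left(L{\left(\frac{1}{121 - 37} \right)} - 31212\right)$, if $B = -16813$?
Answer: $\frac{3520981590533}{6706} \approx 5.2505 \cdot 10^{8}$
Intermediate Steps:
$L{\left(K \right)} = -17$ ($L{\left(K \right)} = 3 - 20 = -17$)
$\left(\frac{-7274 + 6473}{3393 - 10099} + B\right) \left(L{\left(\frac{1}{121 - 37} \right)} - 31212\right) = \left(\frac{-7274 + 6473}{3393 - 10099} - 16813\right) \left(-17 - 31212\right) = \left(- \frac{801}{-6706} - 16813\right) \left(-31229\right) = \left(\left(-801\right) \left(- \frac{1}{6706}\right) - 16813\right) \left(-31229\right) = \left(\frac{801}{6706} - 16813\right) \left(-31229\right) = \left(- \frac{112747177}{6706}\right) \left(-31229\right) = \frac{3520981590533}{6706}$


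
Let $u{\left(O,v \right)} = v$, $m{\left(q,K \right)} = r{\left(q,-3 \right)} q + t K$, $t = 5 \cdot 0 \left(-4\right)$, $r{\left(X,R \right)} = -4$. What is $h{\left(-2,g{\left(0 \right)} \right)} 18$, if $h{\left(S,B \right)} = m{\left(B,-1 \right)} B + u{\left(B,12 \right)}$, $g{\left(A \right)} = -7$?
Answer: $-3312$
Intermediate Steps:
$t = 0$ ($t = 5 \cdot 0 = 0$)
$m{\left(q,K \right)} = - 4 q$ ($m{\left(q,K \right)} = - 4 q + 0 K = - 4 q + 0 = - 4 q$)
$h{\left(S,B \right)} = 12 - 4 B^{2}$ ($h{\left(S,B \right)} = - 4 B B + 12 = - 4 B^{2} + 12 = 12 - 4 B^{2}$)
$h{\left(-2,g{\left(0 \right)} \right)} 18 = \left(12 - 4 \left(-7\right)^{2}\right) 18 = \left(12 - 196\right) 18 = \left(-184\right) 18 = -3312$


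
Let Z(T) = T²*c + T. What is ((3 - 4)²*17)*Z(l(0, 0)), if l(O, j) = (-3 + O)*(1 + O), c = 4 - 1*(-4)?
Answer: 1173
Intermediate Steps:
c = 8 (c = 4 + 4 = 8)
l(O, j) = (1 + O)*(-3 + O)
Z(T) = T + 8*T² (Z(T) = T²*8 + T = 8*T² + T = T + 8*T²)
((3 - 4)²*17)*Z(l(0, 0)) = ((3 - 4)²*17)*((-3 + 0² - 2*0)*(1 + 8*(-3 + 0² - 2*0))) = ((-1)²*17)*((-3 + 0 + 0)*(1 + 8*(-3 + 0 + 0))) = (1*17)*(-3*(1 + 8*(-3))) = 17*(-3*(1 - 24)) = 17*(-3*(-23)) = 17*69 = 1173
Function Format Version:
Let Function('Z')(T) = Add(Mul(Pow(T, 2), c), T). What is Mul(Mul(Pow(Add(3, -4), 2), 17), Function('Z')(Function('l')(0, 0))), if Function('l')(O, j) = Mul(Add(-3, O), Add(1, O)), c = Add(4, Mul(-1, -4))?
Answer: 1173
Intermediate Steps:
c = 8 (c = Add(4, 4) = 8)
Function('l')(O, j) = Mul(Add(1, O), Add(-3, O))
Function('Z')(T) = Add(T, Mul(8, Pow(T, 2))) (Function('Z')(T) = Add(Mul(Pow(T, 2), 8), T) = Add(Mul(8, Pow(T, 2)), T) = Add(T, Mul(8, Pow(T, 2))))
Mul(Mul(Pow(Add(3, -4), 2), 17), Function('Z')(Function('l')(0, 0))) = Mul(Mul(Pow(Add(3, -4), 2), 17), Mul(Add(-3, Pow(0, 2), Mul(-2, 0)), Add(1, Mul(8, Add(-3, Pow(0, 2), Mul(-2, 0)))))) = Mul(Mul(Pow(-1, 2), 17), Mul(Add(-3, 0, 0), Add(1, Mul(8, Add(-3, 0, 0))))) = Mul(Mul(1, 17), Mul(-3, Add(1, Mul(8, -3)))) = Mul(17, Mul(-3, Add(1, -24))) = Mul(17, Mul(-3, -23)) = Mul(17, 69) = 1173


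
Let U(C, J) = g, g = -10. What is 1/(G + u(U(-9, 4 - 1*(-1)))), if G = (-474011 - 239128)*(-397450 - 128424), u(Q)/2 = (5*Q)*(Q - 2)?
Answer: 1/375021259686 ≈ 2.6665e-12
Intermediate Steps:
U(C, J) = -10
u(Q) = 10*Q*(-2 + Q) (u(Q) = 2*((5*Q)*(Q - 2)) = 2*((5*Q)*(-2 + Q)) = 2*(5*Q*(-2 + Q)) = 10*Q*(-2 + Q))
G = 375021258486 (G = -713139*(-525874) = 375021258486)
1/(G + u(U(-9, 4 - 1*(-1)))) = 1/(375021258486 + 10*(-10)*(-2 - 10)) = 1/(375021258486 + 10*(-10)*(-12)) = 1/(375021258486 + 1200) = 1/375021259686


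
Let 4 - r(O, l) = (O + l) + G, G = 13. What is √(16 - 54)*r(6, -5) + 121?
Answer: 121 - 10*I*√38 ≈ 121.0 - 61.644*I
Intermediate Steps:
r(O, l) = -9 - O - l (r(O, l) = 4 - ((O + l) + 13) = 4 - (13 + O + l) = 4 + (-13 - O - l) = -9 - O - l)
√(16 - 54)*r(6, -5) + 121 = √(16 - 54)*(-9 - 1*6 - 1*(-5)) + 121 = √(-38)*(-9 - 6 + 5) + 121 = (I*√38)*(-10) + 121 = -10*I*√38 + 121 = 121 - 10*I*√38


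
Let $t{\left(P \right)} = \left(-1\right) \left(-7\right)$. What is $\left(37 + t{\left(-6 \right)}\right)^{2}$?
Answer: $1936$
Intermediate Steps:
$t{\left(P \right)} = 7$
$\left(37 + t{\left(-6 \right)}\right)^{2} = \left(37 + 7\right)^{2} = 44^{2} = 1936$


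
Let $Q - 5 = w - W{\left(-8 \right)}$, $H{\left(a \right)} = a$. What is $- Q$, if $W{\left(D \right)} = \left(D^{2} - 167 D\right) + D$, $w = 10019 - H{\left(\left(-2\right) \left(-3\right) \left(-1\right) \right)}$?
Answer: $-8638$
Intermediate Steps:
$w = 10025$ ($w = 10019 - \left(-2\right) \left(-3\right) \left(-1\right) = 10019 - 6 \left(-1\right) = 10019 - -6 = 10019 + 6 = 10025$)
$W{\left(D \right)} = D^{2} - 166 D$
$Q = 8638$ ($Q = 5 + \left(10025 - - 8 \left(-166 - 8\right)\right) = 5 + \left(10025 - \left(-8\right) \left(-174\right)\right) = 5 + \left(10025 - 1392\right) = 5 + 8633 = 8638$)
$- Q = \left(-1\right) 8638 = -8638$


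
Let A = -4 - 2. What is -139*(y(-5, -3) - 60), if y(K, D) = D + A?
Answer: 9591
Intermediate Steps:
A = -6
y(K, D) = -6 + D (y(K, D) = D - 6 = -6 + D)
-139*(y(-5, -3) - 60) = -139*((-6 - 3) - 60) = -139*(-9 - 60) = -139*(-69) = 9591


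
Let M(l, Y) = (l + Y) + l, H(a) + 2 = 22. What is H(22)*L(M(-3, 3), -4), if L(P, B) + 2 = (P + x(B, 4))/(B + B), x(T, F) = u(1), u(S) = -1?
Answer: -30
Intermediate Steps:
x(T, F) = -1
H(a) = 20 (H(a) = -2 + 22 = 20)
M(l, Y) = Y + 2*l (M(l, Y) = (Y + l) + l = Y + 2*l)
L(P, B) = -2 + (-1 + P)/(2*B) (L(P, B) = -2 + (P - 1)/(B + B) = -2 + (-1 + P)/((2*B)) = -2 + (-1 + P)*(1/(2*B)) = -2 + (-1 + P)/(2*B))
H(22)*L(M(-3, 3), -4) = 20*((1/2)*(-1 + (3 + 2*(-3)) - 4*(-4))/(-4)) = 20*((1/2)*(-1/4)*(-1 + (3 - 6) + 16)) = 20*((1/2)*(-1/4)*(-1 - 3 + 16)) = 20*((1/2)*(-1/4)*12) = 20*(-3/2) = -30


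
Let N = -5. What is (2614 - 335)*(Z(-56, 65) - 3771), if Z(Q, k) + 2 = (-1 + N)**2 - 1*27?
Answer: -8578156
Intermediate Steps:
Z(Q, k) = 7 (Z(Q, k) = -2 + ((-1 - 5)**2 - 1*27) = -2 + ((-6)**2 - 27) = -2 + (36 - 27) = -2 + 9 = 7)
(2614 - 335)*(Z(-56, 65) - 3771) = (2614 - 335)*(7 - 3771) = 2279*(-3764) = -8578156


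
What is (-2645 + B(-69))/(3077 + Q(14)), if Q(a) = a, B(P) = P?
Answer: -2714/3091 ≈ -0.87803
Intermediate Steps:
(-2645 + B(-69))/(3077 + Q(14)) = (-2645 - 69)/(3077 + 14) = -2714/3091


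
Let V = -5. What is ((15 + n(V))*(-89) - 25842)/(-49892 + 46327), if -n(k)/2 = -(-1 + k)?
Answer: 26109/3565 ≈ 7.3237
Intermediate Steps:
n(k) = -2 + 2*k (n(k) = -(-2)*(-1 + k) = -2*(1 - k) = -2 + 2*k)
((15 + n(V))*(-89) - 25842)/(-49892 + 46327) = ((15 + (-2 + 2*(-5)))*(-89) - 25842)/(-49892 + 46327) = ((15 + (-2 - 10))*(-89) - 25842)/(-3565) = ((15 - 12)*(-89) - 25842)*(-1/3565) = (3*(-89) - 25842)*(-1/3565) = (-267 - 25842)*(-1/3565) = -26109*(-1/3565) = 26109/3565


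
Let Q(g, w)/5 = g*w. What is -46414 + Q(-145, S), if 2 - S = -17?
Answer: -60189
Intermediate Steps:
S = 19 (S = 2 - 1*(-17) = 2 + 17 = 19)
Q(g, w) = 5*g*w (Q(g, w) = 5*(g*w) = 5*g*w)
-46414 + Q(-145, S) = -46414 + 5*(-145)*19 = -46414 - 13775 = -60189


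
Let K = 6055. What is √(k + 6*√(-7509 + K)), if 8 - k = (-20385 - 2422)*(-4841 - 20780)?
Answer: √(-584338139 + 6*I*√1454) ≈ 0.e-3 + 24173.0*I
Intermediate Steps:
k = -584338139 (k = 8 - (-20385 - 2422)*(-4841 - 20780) = 8 - (-22807)*(-25621) = 8 - 1*584338147 = 8 - 584338147 = -584338139)
√(k + 6*√(-7509 + K)) = √(-584338139 + 6*√(-7509 + 6055)) = √(-584338139 + 6*√(-1454)) = √(-584338139 + 6*(I*√1454)) = √(-584338139 + 6*I*√1454)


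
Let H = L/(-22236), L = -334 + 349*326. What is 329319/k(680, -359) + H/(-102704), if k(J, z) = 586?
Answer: 5875581847592/10455183753 ≈ 561.98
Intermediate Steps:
L = 113440 (L = -334 + 113774 = 113440)
H = -28360/5559 (H = 113440/(-22236) = 113440*(-1/22236) = -28360/5559 ≈ -5.1016)
329319/k(680, -359) + H/(-102704) = 329319/586 - 28360/5559/(-102704) = 329319*(1/586) - 28360/5559*(-1/102704) = 329319/586 + 3545/71366442 = 5875581847592/10455183753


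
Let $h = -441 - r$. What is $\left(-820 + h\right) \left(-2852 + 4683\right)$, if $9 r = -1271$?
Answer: $- \frac{18452818}{9} \approx -2.0503 \cdot 10^{6}$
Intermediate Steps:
$r = - \frac{1271}{9}$ ($r = \frac{1}{9} \left(-1271\right) = - \frac{1271}{9} \approx -141.22$)
$h = - \frac{2698}{9}$ ($h = -441 - - \frac{1271}{9} = -441 + \frac{1271}{9} = - \frac{2698}{9} \approx -299.78$)
$\left(-820 + h\right) \left(-2852 + 4683\right) = \left(-820 - \frac{2698}{9}\right) \left(-2852 + 4683\right) = \left(- \frac{10078}{9}\right) 1831 = - \frac{18452818}{9}$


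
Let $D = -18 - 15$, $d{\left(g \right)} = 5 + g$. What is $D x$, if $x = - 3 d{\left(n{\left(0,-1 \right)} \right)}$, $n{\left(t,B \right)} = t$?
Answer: $495$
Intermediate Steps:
$x = -15$ ($x = - 3 \left(5 + 0\right) = \left(-3\right) 5 = -15$)
$D = -33$ ($D = -18 - 15 = -33$)
$D x = \left(-33\right) \left(-15\right) = 495$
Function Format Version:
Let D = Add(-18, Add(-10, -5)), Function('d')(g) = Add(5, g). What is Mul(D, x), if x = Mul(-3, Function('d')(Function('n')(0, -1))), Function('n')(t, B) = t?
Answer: 495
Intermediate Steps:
x = -15 (x = Mul(-3, Add(5, 0)) = Mul(-3, 5) = -15)
D = -33 (D = Add(-18, -15) = -33)
Mul(D, x) = Mul(-33, -15) = 495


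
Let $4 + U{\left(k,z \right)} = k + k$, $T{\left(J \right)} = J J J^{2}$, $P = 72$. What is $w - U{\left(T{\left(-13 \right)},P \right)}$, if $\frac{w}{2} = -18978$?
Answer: $-95074$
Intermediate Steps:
$w = -37956$ ($w = 2 \left(-18978\right) = -37956$)
$T{\left(J \right)} = J^{4}$ ($T{\left(J \right)} = J^{2} J^{2} = J^{4}$)
$U{\left(k,z \right)} = -4 + 2 k$ ($U{\left(k,z \right)} = -4 + \left(k + k\right) = -4 + 2 k$)
$w - U{\left(T{\left(-13 \right)},P \right)} = -37956 - \left(-4 + 2 \left(-13\right)^{4}\right) = -37956 - \left(-4 + 2 \cdot 28561\right) = -37956 - \left(-4 + 57122\right) = -37956 - 57118 = -95074$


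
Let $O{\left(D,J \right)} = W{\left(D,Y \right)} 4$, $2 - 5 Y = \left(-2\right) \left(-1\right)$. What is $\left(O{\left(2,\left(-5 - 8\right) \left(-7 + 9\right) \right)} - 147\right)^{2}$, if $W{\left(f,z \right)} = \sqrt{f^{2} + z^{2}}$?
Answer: $19321$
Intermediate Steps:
$Y = 0$ ($Y = \frac{2}{5} - \frac{\left(-2\right) \left(-1\right)}{5} = \frac{2}{5} - \frac{2}{5} = 0$)
$O{\left(D,J \right)} = 4 \sqrt{D^{2}}$ ($O{\left(D,J \right)} = \sqrt{D^{2} + 0^{2}} \cdot 4 = \sqrt{D^{2} + 0} \cdot 4 = \sqrt{D^{2}} \cdot 4 = 4 \sqrt{D^{2}}$)
$\left(O{\left(2,\left(-5 - 8\right) \left(-7 + 9\right) \right)} - 147\right)^{2} = \left(4 \sqrt{2^{2}} - 147\right)^{2} = \left(4 \sqrt{4} - 147\right)^{2} = \left(4 \cdot 2 - 147\right)^{2} = \left(8 - 147\right)^{2} = \left(-139\right)^{2} = 19321$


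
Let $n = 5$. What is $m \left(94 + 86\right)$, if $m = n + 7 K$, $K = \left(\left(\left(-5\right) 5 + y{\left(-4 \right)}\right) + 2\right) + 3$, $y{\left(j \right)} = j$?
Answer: $-29340$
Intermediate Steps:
$K = -24$ ($K = \left(\left(\left(-5\right) 5 - 4\right) + 2\right) + 3 = \left(\left(-25 - 4\right) + 2\right) + 3 = \left(-29 + 2\right) + 3 = -27 + 3 = -24$)
$m = -163$ ($m = 5 + 7 \left(-24\right) = 5 - 168 = -163$)
$m \left(94 + 86\right) = - 163 \left(94 + 86\right) = \left(-163\right) 180 = -29340$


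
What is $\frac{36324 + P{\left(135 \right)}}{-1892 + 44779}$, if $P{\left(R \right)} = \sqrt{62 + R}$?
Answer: $\frac{36324}{42887} + \frac{\sqrt{197}}{42887} \approx 0.8473$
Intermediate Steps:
$\frac{36324 + P{\left(135 \right)}}{-1892 + 44779} = \frac{36324 + \sqrt{62 + 135}}{-1892 + 44779} = \frac{36324 + \sqrt{197}}{42887} = \left(36324 + \sqrt{197}\right) \frac{1}{42887} = \frac{36324}{42887} + \frac{\sqrt{197}}{42887}$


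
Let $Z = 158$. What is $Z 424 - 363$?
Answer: $66629$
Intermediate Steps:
$Z 424 - 363 = 158 \cdot 424 - 363 = 66992 - 363 = 66629$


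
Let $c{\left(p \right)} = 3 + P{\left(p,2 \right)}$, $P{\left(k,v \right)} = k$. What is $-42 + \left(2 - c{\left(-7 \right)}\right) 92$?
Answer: $510$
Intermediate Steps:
$c{\left(p \right)} = 3 + p$
$-42 + \left(2 - c{\left(-7 \right)}\right) 92 = -42 + \left(2 - \left(3 - 7\right)\right) 92 = -42 + \left(2 - -4\right) 92 = -42 + \left(2 + 4\right) 92 = -42 + 6 \cdot 92 = -42 + 552 = 510$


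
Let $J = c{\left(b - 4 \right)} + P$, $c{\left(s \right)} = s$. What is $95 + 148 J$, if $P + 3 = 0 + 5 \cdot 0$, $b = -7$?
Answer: $-1977$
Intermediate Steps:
$P = -3$ ($P = -3 + \left(0 + 5 \cdot 0\right) = -3 + \left(0 + 0\right) = -3 + 0 = -3$)
$J = -14$ ($J = \left(-7 - 4\right) - 3 = -11 - 3 = -14$)
$95 + 148 J = 95 + 148 \left(-14\right) = 95 - 2072 = -1977$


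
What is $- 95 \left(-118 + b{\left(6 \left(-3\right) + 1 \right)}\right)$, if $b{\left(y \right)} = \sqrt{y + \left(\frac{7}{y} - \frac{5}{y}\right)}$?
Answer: $11210 - \frac{95 i \sqrt{4947}}{17} \approx 11210.0 - 393.05 i$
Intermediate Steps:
$b{\left(y \right)} = \sqrt{y + \frac{2}{y}}$
$- 95 \left(-118 + b{\left(6 \left(-3\right) + 1 \right)}\right) = - 95 \left(-118 + \sqrt{\left(6 \left(-3\right) + 1\right) + \frac{2}{6 \left(-3\right) + 1}}\right) = - 95 \left(-118 + \sqrt{\left(-18 + 1\right) + \frac{2}{-18 + 1}}\right) = - 95 \left(-118 + \sqrt{-17 + \frac{2}{-17}}\right) = - 95 \left(-118 + \sqrt{-17 + 2 \left(- \frac{1}{17}\right)}\right) = - 95 \left(-118 + \sqrt{-17 - \frac{2}{17}}\right) = - 95 \left(-118 + \sqrt{- \frac{291}{17}}\right) = - 95 \left(-118 + \frac{i \sqrt{4947}}{17}\right) = 11210 - \frac{95 i \sqrt{4947}}{17}$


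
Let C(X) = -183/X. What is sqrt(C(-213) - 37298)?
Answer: 3*I*sqrt(20890543)/71 ≈ 193.12*I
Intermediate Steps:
sqrt(C(-213) - 37298) = sqrt(-183/(-213) - 37298) = sqrt(-183*(-1/213) - 37298) = sqrt(61/71 - 37298) = sqrt(-2648097/71) = 3*I*sqrt(20890543)/71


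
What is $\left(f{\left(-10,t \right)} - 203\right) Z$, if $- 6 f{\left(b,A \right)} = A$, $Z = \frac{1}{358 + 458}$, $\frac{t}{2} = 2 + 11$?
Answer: $- \frac{311}{1224} \approx -0.25409$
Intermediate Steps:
$t = 26$ ($t = 2 \left(2 + 11\right) = 2 \cdot 13 = 26$)
$Z = \frac{1}{816} \approx 0.0012255$
$f{\left(b,A \right)} = - \frac{A}{6}$
$\left(f{\left(-10,t \right)} - 203\right) Z = \left(\left(- \frac{1}{6}\right) 26 - 203\right) \frac{1}{816} = \left(- \frac{13}{3} - 203\right) \frac{1}{816} = \left(- \frac{622}{3}\right) \frac{1}{816} = - \frac{311}{1224}$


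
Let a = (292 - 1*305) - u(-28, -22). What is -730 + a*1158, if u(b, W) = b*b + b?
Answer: -891232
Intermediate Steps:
u(b, W) = b + b² (u(b, W) = b² + b = b + b²)
a = -769 (a = (292 - 1*305) - (-28)*(1 - 28) = (292 - 305) - (-28)*(-27) = -13 - 1*756 = -13 - 756 = -769)
-730 + a*1158 = -730 - 769*1158 = -730 - 890502 = -891232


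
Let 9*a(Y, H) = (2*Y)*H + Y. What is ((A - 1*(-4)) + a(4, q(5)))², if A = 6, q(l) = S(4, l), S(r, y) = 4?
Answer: 196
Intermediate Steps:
q(l) = 4
a(Y, H) = Y/9 + 2*H*Y/9 (a(Y, H) = ((2*Y)*H + Y)/9 = (2*H*Y + Y)/9 = (Y + 2*H*Y)/9 = Y/9 + 2*H*Y/9)
((A - 1*(-4)) + a(4, q(5)))² = ((6 - 1*(-4)) + (⅑)*4*(1 + 2*4))² = ((6 + 4) + (⅑)*4*(1 + 8))² = (10 + (⅑)*4*9)² = (10 + 4)² = 14² = 196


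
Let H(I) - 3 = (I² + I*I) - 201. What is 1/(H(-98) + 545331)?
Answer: 1/564341 ≈ 1.7720e-6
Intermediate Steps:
H(I) = -198 + 2*I² (H(I) = 3 + ((I² + I*I) - 201) = 3 + ((I² + I²) - 201) = 3 + (2*I² - 201) = 3 + (-201 + 2*I²) = -198 + 2*I²)
1/(H(-98) + 545331) = 1/((-198 + 2*(-98)²) + 545331) = 1/((-198 + 2*9604) + 545331) = 1/((-198 + 19208) + 545331) = 1/(19010 + 545331) = 1/564341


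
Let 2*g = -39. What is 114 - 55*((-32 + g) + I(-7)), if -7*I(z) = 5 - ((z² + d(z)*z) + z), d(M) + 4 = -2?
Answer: 32561/14 ≈ 2325.8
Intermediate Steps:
g = -39/2 (g = (½)*(-39) = -39/2 ≈ -19.500)
d(M) = -6 (d(M) = -4 - 2 = -6)
I(z) = -5/7 - 5*z/7 + z²/7 (I(z) = -(5 - ((z² - 6*z) + z))/7 = -(5 - (z² - 5*z))/7 = -(5 + (-z² + 5*z))/7 = -(5 - z² + 5*z)/7 = -5/7 - 5*z/7 + z²/7)
114 - 55*((-32 + g) + I(-7)) = 114 - 55*((-32 - 39/2) + (-5/7 - 5/7*(-7) + (⅐)*(-7)²)) = 114 - 55*(-103/2 + (-5/7 + 5 + (⅐)*49)) = 114 - 55*(-103/2 + (-5/7 + 5 + 7)) = 114 - 55*(-103/2 + 79/7) = 114 - 55*(-563/14) = 114 + 30965/14 = 32561/14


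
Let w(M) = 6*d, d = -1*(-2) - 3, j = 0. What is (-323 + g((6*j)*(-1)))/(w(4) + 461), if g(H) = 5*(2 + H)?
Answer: -313/455 ≈ -0.68791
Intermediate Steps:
d = -1 (d = 2 - 3 = -1)
w(M) = -6 (w(M) = 6*(-1) = -6)
g(H) = 10 + 5*H
(-323 + g((6*j)*(-1)))/(w(4) + 461) = (-323 + (10 + 5*((6*0)*(-1))))/(-6 + 461) = (-323 + (10 + 5*(0*(-1))))/455 = (-323 + (10 + 5*0))*(1/455) = (-323 + (10 + 0))*(1/455) = (-323 + 10)*(1/455) = -313*1/455 = -313/455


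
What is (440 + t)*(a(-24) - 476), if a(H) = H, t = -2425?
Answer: 992500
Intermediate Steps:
(440 + t)*(a(-24) - 476) = (440 - 2425)*(-24 - 476) = -1985*(-500) = 992500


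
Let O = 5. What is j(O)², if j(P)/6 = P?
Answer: 900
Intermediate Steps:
j(P) = 6*P
j(O)² = (6*5)² = 30² = 900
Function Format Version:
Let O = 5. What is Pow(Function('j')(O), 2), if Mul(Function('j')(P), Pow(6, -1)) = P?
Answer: 900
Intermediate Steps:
Function('j')(P) = Mul(6, P)
Pow(Function('j')(O), 2) = Pow(Mul(6, 5), 2) = Pow(30, 2) = 900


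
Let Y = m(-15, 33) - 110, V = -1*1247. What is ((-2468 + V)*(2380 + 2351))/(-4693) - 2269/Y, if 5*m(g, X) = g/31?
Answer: 3174518188/843011 ≈ 3765.7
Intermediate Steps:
V = -1247
m(g, X) = g/155 (m(g, X) = (g/31)/5 = g/155)
Y = -3413/31 (Y = (1/155)*(-15) - 110 = -3/31 - 110 = -3413/31 ≈ -110.10)
((-2468 + V)*(2380 + 2351))/(-4693) - 2269/Y = ((-2468 - 1247)*(2380 + 2351))/(-4693) - 2269/(-3413/31) = -3715*4731*(-1/4693) - 2269*(-31/3413) = -17575665*(-1/4693) + 70339/3413 = 925035/247 + 70339/3413 = 3174518188/843011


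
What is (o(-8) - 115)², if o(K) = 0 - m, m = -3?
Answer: 12544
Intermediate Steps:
o(K) = 3 (o(K) = 0 - 1*(-3) = 0 + 3 = 3)
(o(-8) - 115)² = (3 - 115)² = (-112)² = 12544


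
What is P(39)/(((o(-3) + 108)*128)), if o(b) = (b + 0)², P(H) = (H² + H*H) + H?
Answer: 79/384 ≈ 0.20573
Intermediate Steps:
P(H) = H + 2*H² (P(H) = (H² + H²) + H = 2*H² + H = H + 2*H²)
o(b) = b²
P(39)/(((o(-3) + 108)*128)) = (39*(1 + 2*39))/((((-3)² + 108)*128)) = (39*(1 + 78))/(((9 + 108)*128)) = (39*79)/((117*128)) = 3081/14976 = 3081*(1/14976) = 79/384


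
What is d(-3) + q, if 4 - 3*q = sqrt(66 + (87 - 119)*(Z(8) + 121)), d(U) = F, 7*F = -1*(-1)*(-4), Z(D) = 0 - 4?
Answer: 16/21 - I*sqrt(3678)/3 ≈ 0.7619 - 20.216*I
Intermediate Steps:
Z(D) = -4
F = -4/7 (F = (-1*(-1)*(-4))/7 = (1*(-4))/7 = (1/7)*(-4) = -4/7 ≈ -0.57143)
d(U) = -4/7
q = 4/3 - I*sqrt(3678)/3 (q = 4/3 - sqrt(66 + (87 - 119)*(-4 + 121))/3 = 4/3 - sqrt(66 - 32*117)/3 = 4/3 - sqrt(66 - 3744)/3 = 4/3 - I*sqrt(3678)/3 ≈ 1.3333 - 20.216*I)
d(-3) + q = -4/7 + (4/3 - I*sqrt(3678)/3) = 16/21 - I*sqrt(3678)/3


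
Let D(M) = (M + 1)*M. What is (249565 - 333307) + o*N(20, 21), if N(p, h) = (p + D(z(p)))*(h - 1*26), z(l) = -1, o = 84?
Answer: -92142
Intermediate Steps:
D(M) = M*(1 + M) (D(M) = (1 + M)*M = M*(1 + M))
N(p, h) = p*(-26 + h) (N(p, h) = (p - (1 - 1))*(h - 1*26) = (p - 1*0)*(h - 26) = (p + 0)*(-26 + h) = p*(-26 + h))
(249565 - 333307) + o*N(20, 21) = (249565 - 333307) + 84*(20*(-26 + 21)) = -83742 + 84*(20*(-5)) = -83742 + 84*(-100) = -83742 - 8400 = -92142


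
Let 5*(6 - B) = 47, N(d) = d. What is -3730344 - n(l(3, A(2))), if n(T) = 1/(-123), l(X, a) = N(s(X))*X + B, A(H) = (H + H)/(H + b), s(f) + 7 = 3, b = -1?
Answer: -458832311/123 ≈ -3.7303e+6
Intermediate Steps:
s(f) = -4 (s(f) = -7 + 3 = -4)
A(H) = 2*H/(-1 + H) (A(H) = (H + H)/(H - 1) = (2*H)/(-1 + H) = 2*H/(-1 + H))
B = -17/5 (B = 6 - ⅕*47 = 6 - 47/5 = -17/5 ≈ -3.4000)
l(X, a) = -17/5 - 4*X (l(X, a) = -4*X - 17/5 = -17/5 - 4*X)
n(T) = -1/123
-3730344 - n(l(3, A(2))) = -3730344 - 1*(-1/123) = -3730344 + 1/123 = -458832311/123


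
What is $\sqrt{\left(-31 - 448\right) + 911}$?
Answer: $12 \sqrt{3} \approx 20.785$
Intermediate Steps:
$\sqrt{\left(-31 - 448\right) + 911} = \sqrt{-479 + 911} = \sqrt{432} = 12 \sqrt{3}$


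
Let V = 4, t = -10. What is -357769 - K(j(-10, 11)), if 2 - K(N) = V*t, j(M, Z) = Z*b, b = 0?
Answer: -357811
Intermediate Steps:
j(M, Z) = 0 (j(M, Z) = Z*0 = 0)
K(N) = 42 (K(N) = 2 - 4*(-10) = 2 - 1*(-40) = 2 + 40 = 42)
-357769 - K(j(-10, 11)) = -357769 - 1*42 = -357769 - 42 = -357811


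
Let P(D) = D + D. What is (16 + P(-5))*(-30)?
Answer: -180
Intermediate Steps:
P(D) = 2*D
(16 + P(-5))*(-30) = (16 + 2*(-5))*(-30) = (16 - 10)*(-30) = 6*(-30) = -180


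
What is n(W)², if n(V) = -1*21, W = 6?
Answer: 441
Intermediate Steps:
n(V) = -21
n(W)² = (-21)² = 441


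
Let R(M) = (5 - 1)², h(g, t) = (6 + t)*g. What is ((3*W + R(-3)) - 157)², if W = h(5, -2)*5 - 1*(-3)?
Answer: 28224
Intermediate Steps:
h(g, t) = g*(6 + t)
R(M) = 16 (R(M) = 4² = 16)
W = 103 (W = (5*(6 - 2))*5 - 1*(-3) = (5*4)*5 + 3 = 20*5 + 3 = 100 + 3 = 103)
((3*W + R(-3)) - 157)² = ((3*103 + 16) - 157)² = ((309 + 16) - 157)² = (325 - 157)² = 168² = 28224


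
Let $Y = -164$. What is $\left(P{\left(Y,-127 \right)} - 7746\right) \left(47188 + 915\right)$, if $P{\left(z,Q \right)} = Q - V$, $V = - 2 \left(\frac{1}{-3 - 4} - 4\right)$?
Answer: $- \frac{2653794407}{7} \approx -3.7911 \cdot 10^{8}$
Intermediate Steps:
$V = \frac{58}{7}$ ($V = - 2 \left(\frac{1}{-7} - 4\right) = - 2 \left(- \frac{1}{7} - 4\right) = \left(-2\right) \left(- \frac{29}{7}\right) = \frac{58}{7} \approx 8.2857$)
$P{\left(z,Q \right)} = - \frac{58}{7} + Q$ ($P{\left(z,Q \right)} = Q - \frac{58}{7} = - \frac{58}{7} + Q$)
$\left(P{\left(Y,-127 \right)} - 7746\right) \left(47188 + 915\right) = \left(\left(- \frac{58}{7} - 127\right) - 7746\right) \left(47188 + 915\right) = \left(- \frac{947}{7} - 7746\right) 48103 = \left(- \frac{55169}{7}\right) 48103 = - \frac{2653794407}{7}$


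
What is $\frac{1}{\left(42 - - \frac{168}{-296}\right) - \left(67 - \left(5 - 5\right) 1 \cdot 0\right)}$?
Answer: $- \frac{37}{946} \approx -0.039112$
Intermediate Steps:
$\frac{1}{\left(42 - - \frac{168}{-296}\right) - \left(67 - \left(5 - 5\right) 1 \cdot 0\right)} = \frac{1}{\left(42 - \left(-168\right) \left(- \frac{1}{296}\right)\right) - \left(67 - \left(5 - 5\right) 1 \cdot 0\right)} = \frac{1}{\left(42 - \frac{21}{37}\right) - \left(67 - 0 \cdot 1 \cdot 0\right)} = \frac{1}{\left(42 - \frac{21}{37}\right) + \left(-67 + 0 \cdot 0\right)} = \frac{1}{\frac{1533}{37} + \left(-67 + 0\right)} = \frac{1}{\frac{1533}{37} - 67} = \frac{1}{- \frac{946}{37}} = - \frac{37}{946}$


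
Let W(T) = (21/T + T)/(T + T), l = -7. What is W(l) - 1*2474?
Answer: -17313/7 ≈ -2473.3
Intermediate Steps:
W(T) = (T + 21/T)/(2*T) (W(T) = (T + 21/T)/((2*T)) = (T + 21/T)*(1/(2*T)) = (T + 21/T)/(2*T))
W(l) - 1*2474 = (1/2)*(21 + (-7)**2)/(-7)**2 - 1*2474 = (1/2)*(1/49)*(21 + 49) - 2474 = (1/2)*(1/49)*70 - 2474 = 5/7 - 2474 = -17313/7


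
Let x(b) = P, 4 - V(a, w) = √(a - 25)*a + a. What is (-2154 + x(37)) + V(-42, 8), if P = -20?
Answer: -2128 + 42*I*√67 ≈ -2128.0 + 343.78*I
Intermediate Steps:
V(a, w) = 4 - a - a*√(-25 + a) (V(a, w) = 4 - (√(a - 25)*a + a) = 4 - (√(-25 + a)*a + a) = 4 - (a*√(-25 + a) + a) = 4 - (a + a*√(-25 + a)) = 4 + (-a - a*√(-25 + a)) = 4 - a - a*√(-25 + a))
x(b) = -20
(-2154 + x(37)) + V(-42, 8) = (-2154 - 20) + (4 - 1*(-42) - 1*(-42)*√(-25 - 42)) = -2174 + (4 + 42 - 1*(-42)*√(-67)) = -2174 + (4 + 42 - 1*(-42)*I*√67) = -2174 + (4 + 42 + 42*I*√67) = -2174 + (46 + 42*I*√67) = -2128 + 42*I*√67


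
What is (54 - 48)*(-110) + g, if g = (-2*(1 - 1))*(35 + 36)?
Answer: -660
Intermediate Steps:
g = 0 (g = -2*0*71 = 0*71 = 0)
(54 - 48)*(-110) + g = (54 - 48)*(-110) + 0 = 6*(-110) + 0 = -660 + 0 = -660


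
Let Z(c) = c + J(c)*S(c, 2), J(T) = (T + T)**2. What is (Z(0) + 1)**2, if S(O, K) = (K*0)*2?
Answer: 1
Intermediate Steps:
J(T) = 4*T**2 (J(T) = (2*T)**2 = 4*T**2)
S(O, K) = 0 (S(O, K) = 0*2 = 0)
Z(c) = c (Z(c) = c + (4*c**2)*0 = c + 0 = c)
(Z(0) + 1)**2 = (0 + 1)**2 = 1**2 = 1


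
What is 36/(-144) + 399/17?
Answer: 1579/68 ≈ 23.221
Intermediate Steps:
36/(-144) + 399/17 = 36*(-1/144) + 399*(1/17) = -¼ + 399/17 = 1579/68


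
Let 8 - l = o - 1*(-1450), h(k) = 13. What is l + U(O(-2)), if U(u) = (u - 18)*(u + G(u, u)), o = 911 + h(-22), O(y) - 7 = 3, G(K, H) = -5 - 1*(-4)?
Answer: -2438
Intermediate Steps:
G(K, H) = -1 (G(K, H) = -5 + 4 = -1)
O(y) = 10 (O(y) = 7 + 3 = 10)
o = 924 (o = 911 + 13 = 924)
U(u) = (-1 + u)*(-18 + u) (U(u) = (u - 18)*(u - 1) = (-18 + u)*(-1 + u) = (-1 + u)*(-18 + u))
l = -2366 (l = 8 - (924 - 1*(-1450)) = 8 - (924 + 1450) = 8 - 1*2374 = 8 - 2374 = -2366)
l + U(O(-2)) = -2366 + (18 + 10**2 - 19*10) = -2366 + (18 + 100 - 190) = -2366 - 72 = -2438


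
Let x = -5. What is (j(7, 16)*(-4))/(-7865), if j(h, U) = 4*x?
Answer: -16/1573 ≈ -0.010172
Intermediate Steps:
j(h, U) = -20 (j(h, U) = 4*(-5) = -20)
(j(7, 16)*(-4))/(-7865) = -20*(-4)/(-7865) = 80*(-1/7865) = -16/1573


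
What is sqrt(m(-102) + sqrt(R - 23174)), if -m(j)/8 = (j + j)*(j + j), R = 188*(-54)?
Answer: sqrt(-332928 + I*sqrt(33326)) ≈ 0.158 + 577.0*I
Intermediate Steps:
R = -10152
m(j) = -32*j**2 (m(j) = -8*(j + j)*(j + j) = -8*2*j*2*j = -32*j**2)
sqrt(m(-102) + sqrt(R - 23174)) = sqrt(-32*(-102)**2 + sqrt(-10152 - 23174)) = sqrt(-32*10404 + sqrt(-33326)) = sqrt(-332928 + I*sqrt(33326))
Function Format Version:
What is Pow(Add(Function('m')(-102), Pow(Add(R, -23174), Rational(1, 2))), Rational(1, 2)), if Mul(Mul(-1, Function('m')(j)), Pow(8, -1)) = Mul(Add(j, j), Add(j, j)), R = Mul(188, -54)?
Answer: Pow(Add(-332928, Mul(I, Pow(33326, Rational(1, 2)))), Rational(1, 2)) ≈ Add(0.158, Mul(577.00, I))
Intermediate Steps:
R = -10152
Function('m')(j) = Mul(-32, Pow(j, 2)) (Function('m')(j) = Mul(-8, Mul(Add(j, j), Add(j, j))) = Mul(-8, Mul(Mul(2, j), Mul(2, j))) = Mul(-8, Mul(4, Pow(j, 2))) = Mul(-32, Pow(j, 2)))
Pow(Add(Function('m')(-102), Pow(Add(R, -23174), Rational(1, 2))), Rational(1, 2)) = Pow(Add(Mul(-32, Pow(-102, 2)), Pow(Add(-10152, -23174), Rational(1, 2))), Rational(1, 2)) = Pow(Add(Mul(-32, 10404), Pow(-33326, Rational(1, 2))), Rational(1, 2)) = Pow(Add(-332928, Mul(I, Pow(33326, Rational(1, 2)))), Rational(1, 2))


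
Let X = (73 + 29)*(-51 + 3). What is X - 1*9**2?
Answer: -4977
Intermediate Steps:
X = -4896 (X = 102*(-48) = -4896)
X - 1*9**2 = -4896 - 1*9**2 = -4896 - 1*81 = -4896 - 81 = -4977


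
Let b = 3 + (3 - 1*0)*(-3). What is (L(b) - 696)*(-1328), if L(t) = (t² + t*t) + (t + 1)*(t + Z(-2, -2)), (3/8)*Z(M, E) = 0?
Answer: 788832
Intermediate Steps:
Z(M, E) = 0 (Z(M, E) = (8/3)*0 = 0)
b = -6 (b = 3 + (3 + 0)*(-3) = 3 + 3*(-3) = 3 - 9 = -6)
L(t) = 2*t² + t*(1 + t) (L(t) = (t² + t*t) + (t + 1)*(t + 0) = (t² + t²) + (1 + t)*t = 2*t² + t*(1 + t))
(L(b) - 696)*(-1328) = (-6*(1 + 3*(-6)) - 696)*(-1328) = (-6*(1 - 18) - 696)*(-1328) = (-6*(-17) - 696)*(-1328) = (102 - 696)*(-1328) = -594*(-1328) = 788832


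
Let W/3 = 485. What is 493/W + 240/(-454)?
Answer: -62689/330285 ≈ -0.18980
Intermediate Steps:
W = 1455 (W = 3*485 = 1455)
493/W + 240/(-454) = 493/1455 + 240/(-454) = 493*(1/1455) + 240*(-1/454) = 493/1455 - 120/227 = -62689/330285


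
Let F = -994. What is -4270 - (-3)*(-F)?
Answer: -1288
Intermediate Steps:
-4270 - (-3)*(-F) = -4270 - (-3)*(-1*(-994)) = -4270 - (-3)*994 = -4270 - 1*(-2982) = -4270 + 2982 = -1288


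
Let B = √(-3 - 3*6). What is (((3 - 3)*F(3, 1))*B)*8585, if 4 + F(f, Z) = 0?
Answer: 0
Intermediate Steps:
F(f, Z) = -4 (F(f, Z) = -4 + 0 = -4)
B = I*√21 (B = √(-3 - 18) = √(-21) = I*√21 ≈ 4.5826*I)
(((3 - 3)*F(3, 1))*B)*8585 = (((3 - 3)*(-4))*(I*√21))*8585 = ((0*(-4))*(I*√21))*8585 = (0*(I*√21))*8585 = 0*8585 = 0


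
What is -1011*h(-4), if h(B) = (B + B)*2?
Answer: 16176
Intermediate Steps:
h(B) = 4*B (h(B) = (2*B)*2 = 4*B)
-1011*h(-4) = -4044*(-4) = -1011*(-16) = 16176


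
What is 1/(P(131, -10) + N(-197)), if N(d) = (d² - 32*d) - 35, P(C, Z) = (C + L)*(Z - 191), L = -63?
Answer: 1/31410 ≈ 3.1837e-5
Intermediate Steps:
P(C, Z) = (-191 + Z)*(-63 + C) (P(C, Z) = (C - 63)*(Z - 191) = (-63 + C)*(-191 + Z) = (-191 + Z)*(-63 + C))
N(d) = -35 + d² - 32*d
1/(P(131, -10) + N(-197)) = 1/((12033 - 191*131 - 63*(-10) + 131*(-10)) + (-35 + (-197)² - 32*(-197))) = 1/((12033 - 25021 + 630 - 1310) + (-35 + 38809 + 6304)) = 1/(-13668 + 45078) = 1/31410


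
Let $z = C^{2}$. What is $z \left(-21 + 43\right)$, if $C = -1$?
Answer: $22$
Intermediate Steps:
$z = 1$ ($z = \left(-1\right)^{2} = 1$)
$z \left(-21 + 43\right) = 1 \left(-21 + 43\right) = 1 \cdot 22 = 22$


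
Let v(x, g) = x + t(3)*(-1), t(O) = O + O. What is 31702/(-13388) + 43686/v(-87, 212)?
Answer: -97969409/207514 ≈ -472.11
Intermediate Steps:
t(O) = 2*O
v(x, g) = -6 + x (v(x, g) = x + (2*3)*(-1) = x + 6*(-1) = x - 6 = -6 + x)
31702/(-13388) + 43686/v(-87, 212) = 31702/(-13388) + 43686/(-6 - 87) = 31702*(-1/13388) + 43686/(-93) = -15851/6694 + 43686*(-1/93) = -15851/6694 - 14562/31 = -97969409/207514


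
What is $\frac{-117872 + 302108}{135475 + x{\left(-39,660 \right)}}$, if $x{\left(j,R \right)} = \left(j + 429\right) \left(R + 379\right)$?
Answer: $\frac{184236}{540685} \approx 0.34075$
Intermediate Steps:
$x{\left(j,R \right)} = \left(379 + R\right) \left(429 + j\right)$ ($x{\left(j,R \right)} = \left(429 + j\right) \left(379 + R\right) = \left(379 + R\right) \left(429 + j\right)$)
$\frac{-117872 + 302108}{135475 + x{\left(-39,660 \right)}} = \frac{-117872 + 302108}{135475 + \left(162591 + 379 \left(-39\right) + 429 \cdot 660 + 660 \left(-39\right)\right)} = \frac{184236}{135475 + \left(162591 - 14781 + 283140 - 25740\right)} = \frac{184236}{135475 + 405210} = \frac{184236}{540685}$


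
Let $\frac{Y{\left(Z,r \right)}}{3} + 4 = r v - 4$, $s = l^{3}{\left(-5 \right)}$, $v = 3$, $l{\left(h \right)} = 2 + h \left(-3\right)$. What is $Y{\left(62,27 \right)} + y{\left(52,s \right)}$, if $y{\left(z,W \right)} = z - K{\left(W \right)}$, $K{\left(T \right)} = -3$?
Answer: $274$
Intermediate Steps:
$l{\left(h \right)} = 2 - 3 h$
$s = 4913$ ($s = \left(2 - -15\right)^{3} = \left(2 + 15\right)^{3} = 17^{3} = 4913$)
$y{\left(z,W \right)} = 3 + z$ ($y{\left(z,W \right)} = z - -3 = z + 3 = 3 + z$)
$Y{\left(Z,r \right)} = -24 + 9 r$ ($Y{\left(Z,r \right)} = -12 + 3 \left(r 3 - 4\right) = -12 + 3 \left(3 r - 4\right) = -12 + 3 \left(-4 + 3 r\right) = -12 + \left(-12 + 9 r\right) = -24 + 9 r$)
$Y{\left(62,27 \right)} + y{\left(52,s \right)} = \left(-24 + 9 \cdot 27\right) + \left(3 + 52\right) = \left(-24 + 243\right) + 55 = 219 + 55 = 274$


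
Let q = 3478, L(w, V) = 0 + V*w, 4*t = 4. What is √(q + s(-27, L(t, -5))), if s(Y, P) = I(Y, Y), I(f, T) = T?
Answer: √3451 ≈ 58.745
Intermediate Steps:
t = 1 (t = (¼)*4 = 1)
L(w, V) = V*w
s(Y, P) = Y
√(q + s(-27, L(t, -5))) = √(3478 - 27) = √3451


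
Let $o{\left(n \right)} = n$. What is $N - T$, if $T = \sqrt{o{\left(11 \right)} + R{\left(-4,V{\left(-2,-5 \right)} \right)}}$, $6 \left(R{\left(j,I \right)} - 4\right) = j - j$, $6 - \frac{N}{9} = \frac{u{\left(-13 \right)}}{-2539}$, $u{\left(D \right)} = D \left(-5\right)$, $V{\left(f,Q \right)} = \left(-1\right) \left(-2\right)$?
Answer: $\frac{137691}{2539} - \sqrt{15} \approx 50.357$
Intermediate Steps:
$V{\left(f,Q \right)} = 2$
$u{\left(D \right)} = - 5 D$
$N = \frac{137691}{2539}$ ($N = 54 - 9 \frac{\left(-5\right) \left(-13\right)}{-2539} = 54 - 9 \cdot 65 \left(- \frac{1}{2539}\right) = 54 - - \frac{585}{2539} = 54 + \frac{585}{2539} = \frac{137691}{2539} \approx 54.23$)
$R{\left(j,I \right)} = 4$ ($R{\left(j,I \right)} = 4 + \frac{j - j}{6} = 4 + \frac{1}{6} \cdot 0 = 4 + 0 = 4$)
$T = \sqrt{15}$ ($T = \sqrt{11 + 4} = \sqrt{15} \approx 3.873$)
$N - T = \frac{137691}{2539} - \sqrt{15}$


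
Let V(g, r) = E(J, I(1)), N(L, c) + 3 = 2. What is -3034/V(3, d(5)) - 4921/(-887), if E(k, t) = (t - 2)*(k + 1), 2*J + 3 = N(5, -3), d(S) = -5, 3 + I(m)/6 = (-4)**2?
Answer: 1532577/33706 ≈ 45.469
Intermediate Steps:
I(m) = 78 (I(m) = -18 + 6*(-4)**2 = -18 + 6*16 = -18 + 96 = 78)
N(L, c) = -1 (N(L, c) = -3 + 2 = -1)
J = -2 (J = -3/2 + (1/2)*(-1) = -3/2 - 1/2 = -2)
E(k, t) = (1 + k)*(-2 + t) (E(k, t) = (-2 + t)*(1 + k) = (1 + k)*(-2 + t))
V(g, r) = -76 (V(g, r) = -2 + 78 - 2*(-2) - 2*78 = -2 + 78 + 4 - 156 = -76)
-3034/V(3, d(5)) - 4921/(-887) = -3034/(-76) - 4921/(-887) = -3034*(-1/76) - 4921*(-1/887) = 1517/38 + 4921/887 = 1532577/33706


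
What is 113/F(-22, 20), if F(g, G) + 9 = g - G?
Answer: -113/51 ≈ -2.2157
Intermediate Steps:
F(g, G) = -9 + g - G (F(g, G) = -9 + (g - G) = -9 + g - G)
113/F(-22, 20) = 113/(-9 - 22 - 1*20) = 113/(-9 - 22 - 20) = 113/(-51) = 113*(-1/51) = -113/51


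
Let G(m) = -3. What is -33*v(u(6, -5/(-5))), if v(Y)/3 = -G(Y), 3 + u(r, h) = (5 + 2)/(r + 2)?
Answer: -297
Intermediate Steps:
u(r, h) = -3 + 7/(2 + r) (u(r, h) = -3 + (5 + 2)/(r + 2) = -3 + 7/(2 + r))
v(Y) = 9 (v(Y) = 3*(-1*(-3)) = 3*3 = 9)
-33*v(u(6, -5/(-5))) = -33*9 = -297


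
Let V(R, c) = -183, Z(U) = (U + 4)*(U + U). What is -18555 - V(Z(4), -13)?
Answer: -18372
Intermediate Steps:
Z(U) = 2*U*(4 + U) (Z(U) = (4 + U)*(2*U) = 2*U*(4 + U))
-18555 - V(Z(4), -13) = -18555 - 1*(-183) = -18555 + 183 = -18372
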